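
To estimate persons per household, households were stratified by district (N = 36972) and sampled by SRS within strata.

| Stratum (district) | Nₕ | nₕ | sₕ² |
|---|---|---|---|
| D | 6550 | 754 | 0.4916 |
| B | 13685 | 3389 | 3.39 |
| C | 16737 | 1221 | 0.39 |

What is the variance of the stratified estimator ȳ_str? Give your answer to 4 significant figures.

Var(ȳ_str) = Σₕ Wₕ²(1 − fₕ)sₕ²/nₕ with Wₕ = Nₕ/N, N = 36972.
D: Wₕ = 0.17716109; term = 0.17716109²·(1 − 0.11511450)·0.4916/754 = 1.8107743 × 10^-5.
B: Wₕ = 0.37014497; term = 0.37014497²·(1 − 0.24764341)·3.39/3389 = 1.0310876 × 10^-4.
C: Wₕ = 0.45269393; term = 0.45269393²·(1 − 0.07295214)·0.39/1221 = 6.0682078 × 10^-5.
Sum = 1.8189858 × 10^-4.

1.819 × 10^-4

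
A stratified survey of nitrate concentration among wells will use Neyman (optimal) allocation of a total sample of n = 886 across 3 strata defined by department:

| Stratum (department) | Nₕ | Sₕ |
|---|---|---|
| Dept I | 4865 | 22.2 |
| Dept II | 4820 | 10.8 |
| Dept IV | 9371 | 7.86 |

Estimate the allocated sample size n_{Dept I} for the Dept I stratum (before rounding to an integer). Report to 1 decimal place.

Neyman allocation: nₕ = n·NₕSₕ / Σⱼ NⱼSⱼ.
Σ NⱼSⱼ = 4865·22.2 + 4820·10.8 + 9371·7.86 = 233715.06.
n_{Dept I} = 886·4865·22.2 / 233715.06 = 409.4.

409.4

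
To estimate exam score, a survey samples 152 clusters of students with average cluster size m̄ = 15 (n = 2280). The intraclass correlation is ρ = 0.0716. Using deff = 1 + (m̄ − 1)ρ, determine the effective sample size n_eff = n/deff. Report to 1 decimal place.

1138.6

deff = 1 + (15 − 1)·0.0716 = 1 + 1.0024 = 2.0024.
n_eff = 2280 / 2.0024 = 1138.6.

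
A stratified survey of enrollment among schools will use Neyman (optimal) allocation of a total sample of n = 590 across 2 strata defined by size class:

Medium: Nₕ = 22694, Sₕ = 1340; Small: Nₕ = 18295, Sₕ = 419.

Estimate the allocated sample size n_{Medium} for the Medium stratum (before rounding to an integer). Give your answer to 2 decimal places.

Neyman allocation: nₕ = n·NₕSₕ / Σⱼ NⱼSⱼ.
Σ NⱼSⱼ = 22694·1340 + 18295·419 = 3.8075565 × 10^7.
n_{Medium} = 590·22694·1340 / (3.8075565 × 10^7) = 471.22.

471.22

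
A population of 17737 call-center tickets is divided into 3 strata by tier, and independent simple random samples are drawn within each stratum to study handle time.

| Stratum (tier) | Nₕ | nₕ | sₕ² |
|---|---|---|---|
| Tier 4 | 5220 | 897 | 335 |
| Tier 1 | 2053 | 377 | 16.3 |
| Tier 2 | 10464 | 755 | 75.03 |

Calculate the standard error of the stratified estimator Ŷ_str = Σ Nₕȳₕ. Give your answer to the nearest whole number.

Var(Ŷ_str) = Σₕ Nₕ²(1 − fₕ)sₕ²/nₕ.
Tier 4: 5220²·(1 − 897/5220)·335/897 = 8.4276813 × 10^6.
Tier 1: 2053²·(1 − 377/2053)·16.3/377 = 148767.89.
Tier 2: 10464²·(1 − 755/10464)·75.03/755 = 1.0096253 × 10^7.
Sum = 1.8672702 × 10^7.
SE = √(1.8672702 × 10^7) = 4321.

4321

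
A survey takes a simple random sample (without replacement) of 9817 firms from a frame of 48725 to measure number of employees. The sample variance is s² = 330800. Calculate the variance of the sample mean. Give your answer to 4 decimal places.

26.9075

Under SRS without replacement, Var(ȳ) = (1 − f)·s²/n with f = n/N = 9817/48725 = 0.20147768.
Var(ȳ) = (1 − 0.20147768)·330800/9817 = 0.79852232·33.696649 = 26.907526.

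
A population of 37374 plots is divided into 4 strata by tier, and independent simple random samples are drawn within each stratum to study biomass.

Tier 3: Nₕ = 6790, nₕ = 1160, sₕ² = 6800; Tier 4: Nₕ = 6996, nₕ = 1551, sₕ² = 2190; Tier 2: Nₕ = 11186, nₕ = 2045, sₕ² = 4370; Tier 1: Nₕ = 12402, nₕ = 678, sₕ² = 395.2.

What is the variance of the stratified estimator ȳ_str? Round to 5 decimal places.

Var(ȳ_str) = Σₕ Wₕ²(1 − fₕ)sₕ²/nₕ with Wₕ = Nₕ/N, N = 37374.
Tier 3: Wₕ = 0.18167710; term = 0.18167710²·(1 − 0.17083947)·6800/1160 = 0.16043161.
Tier 4: Wₕ = 0.18718895; term = 0.18718895²·(1 − 0.22169811)·2190/1551 = 0.038507102.
Tier 2: Wₕ = 0.29929898; term = 0.29929898²·(1 − 0.18281781)·4370/2045 = 0.15642908.
Tier 1: Wₕ = 0.33183497; term = 0.33183497²·(1 − 0.05466860)·395.2/678 = 0.060675815.
Sum = 0.41604361.

0.41604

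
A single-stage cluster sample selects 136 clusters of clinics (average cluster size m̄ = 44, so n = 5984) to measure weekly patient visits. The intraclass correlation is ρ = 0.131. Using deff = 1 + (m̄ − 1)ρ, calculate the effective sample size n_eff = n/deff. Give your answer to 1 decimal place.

902.2

deff = 1 + (44 − 1)·0.131 = 1 + 5.633 = 6.633.
n_eff = 5984 / 6.633 = 902.2.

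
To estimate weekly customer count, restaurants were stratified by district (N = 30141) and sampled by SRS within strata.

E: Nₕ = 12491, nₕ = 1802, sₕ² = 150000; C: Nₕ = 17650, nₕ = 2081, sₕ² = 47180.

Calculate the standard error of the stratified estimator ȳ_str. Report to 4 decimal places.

Var(ȳ_str) = Σₕ Wₕ²(1 − fₕ)sₕ²/nₕ with Wₕ = Nₕ/N, N = 30141.
E: Wₕ = 0.41441890; term = 0.41441890²·(1 − 0.14426387)·150000/1802 = 12.233633.
C: Wₕ = 0.58558110; term = 0.58558110²·(1 − 0.11790368)·47180/2081 = 6.8576603.
Sum = 19.091293.
SE = √(19.091293) = 4.3694.

4.3694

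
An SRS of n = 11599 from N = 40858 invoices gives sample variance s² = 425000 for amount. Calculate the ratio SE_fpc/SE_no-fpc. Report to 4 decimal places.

f = n/N = 11599/40858 = 0.28388565.
SE_no-fpc = √(s²/n) = 6.0531884; SE_fpc = √((1−f)s²/n) = 5.1224223.
Ratio = √(1−f) = 0.84623540.

0.8462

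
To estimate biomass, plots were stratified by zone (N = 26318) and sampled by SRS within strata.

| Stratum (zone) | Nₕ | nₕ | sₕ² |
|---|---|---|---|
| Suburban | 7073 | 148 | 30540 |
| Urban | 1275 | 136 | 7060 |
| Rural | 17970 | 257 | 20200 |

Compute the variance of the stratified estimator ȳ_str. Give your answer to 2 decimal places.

50.82

Var(ȳ_str) = Σₕ Wₕ²(1 − fₕ)sₕ²/nₕ with Wₕ = Nₕ/N, N = 26318.
Suburban: Wₕ = 0.26875142; term = 0.26875142²·(1 − 0.02092464)·30540/148 = 14.592342.
Urban: Wₕ = 0.04844593; term = 0.04844593²·(1 − 0.10666667)·7060/136 = 0.10884135.
Rural: Wₕ = 0.68280264; term = 0.68280264²·(1 − 0.01430161)·20200/257 = 36.120411.
Sum = 50.821594.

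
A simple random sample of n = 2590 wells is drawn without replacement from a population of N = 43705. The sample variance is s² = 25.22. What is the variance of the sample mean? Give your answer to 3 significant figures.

0.00916

Under SRS without replacement, Var(ȳ) = (1 − f)·s²/n with f = n/N = 2590/43705 = 0.05926095.
Var(ȳ) = (1 − 0.05926095)·25.22/2590 = 0.94073905·0.0097374517 = 0.0091604011.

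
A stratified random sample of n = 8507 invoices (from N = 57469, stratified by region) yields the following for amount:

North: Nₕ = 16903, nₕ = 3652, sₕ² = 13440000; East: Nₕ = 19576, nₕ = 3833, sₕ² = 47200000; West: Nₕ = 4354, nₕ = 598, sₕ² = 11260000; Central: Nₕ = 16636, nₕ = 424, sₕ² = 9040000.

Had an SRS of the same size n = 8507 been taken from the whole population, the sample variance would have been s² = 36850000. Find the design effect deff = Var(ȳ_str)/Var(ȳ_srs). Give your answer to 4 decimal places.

Var(ȳ_str) = Σ Wₕ²(1−fₕ)sₕ²/nₕ with Wₕ = Nₕ/57469:
  North: (16903/57469)²·(1−3652/16903)·13440000/3652 = 249.58223
  East: (19576/57469)²·(1−3833/19576)·47200000/3833 = 1149.0723
  West: (4354/57469)²·(1−598/4354)·11260000/598 = 93.236065
  Central: (16636/57469)²·(1−424/16636)·9040000/424 = 1741.0883
  → Var(ȳ_str) = 3232.9789.
Var(ȳ_srs) = (1 − 8507/57469)·36850000/8507 = 3690.5115.
deff = 3232.9789 / 3690.5115 = 0.8760.

0.8760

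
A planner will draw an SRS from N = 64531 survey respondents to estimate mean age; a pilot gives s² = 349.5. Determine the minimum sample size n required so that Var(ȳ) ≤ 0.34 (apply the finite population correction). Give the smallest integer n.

1012

Without fpc, n₀ = s²/D = 349.5/0.34 = 1027.9412.
With fpc, (1 − n/N)·s²/n ≤ D requires n ≥ n₀/(1 + n₀/N) = 1027.9412/(1 + 1027.9412/64531) = 1011.8234.
Rounding up, n = 1012.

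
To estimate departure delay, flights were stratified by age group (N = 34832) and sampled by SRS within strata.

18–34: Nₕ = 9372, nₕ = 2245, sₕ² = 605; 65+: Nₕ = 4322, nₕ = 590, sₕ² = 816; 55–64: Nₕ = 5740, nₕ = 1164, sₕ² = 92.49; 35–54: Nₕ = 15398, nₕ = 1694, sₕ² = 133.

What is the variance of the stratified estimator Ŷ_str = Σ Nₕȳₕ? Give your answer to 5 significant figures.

Var(Ŷ_str) = Σₕ Nₕ²(1 − fₕ)sₕ²/nₕ.
18–34: 9372²·(1 − 2245/9372)·605/2245 = 1.8000231 × 10^7.
65+: 4322²·(1 − 590/4322)·816/590 = 2.2308201 × 10^7.
55–64: 5740²·(1 − 1164/5740)·92.49/1164 = 2.0870829 × 10^6.
35–54: 15398²·(1 − 1694/15398)·133/1694 = 1.656723 × 10^7.
Sum = 5.8962745 × 10^7.

5.8963 × 10^7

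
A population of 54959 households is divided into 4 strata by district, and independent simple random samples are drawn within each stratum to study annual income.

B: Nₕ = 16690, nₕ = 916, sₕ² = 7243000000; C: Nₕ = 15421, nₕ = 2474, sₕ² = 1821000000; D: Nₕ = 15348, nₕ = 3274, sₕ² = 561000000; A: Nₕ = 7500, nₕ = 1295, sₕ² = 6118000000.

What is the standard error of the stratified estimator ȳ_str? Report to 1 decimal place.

Var(ȳ_str) = Σₕ Wₕ²(1 − fₕ)sₕ²/nₕ with Wₕ = Nₕ/N, N = 54959.
B: Wₕ = 0.30368093; term = 0.30368093²·(1 − 0.05488316)·7243000000/916 = 689197.26.
C: Wₕ = 0.28059099; term = 0.28059099²·(1 − 0.16043058)·1821000000/2474 = 48653.523.
D: Wₕ = 0.27926272; term = 0.27926272²·(1 − 0.21331770)·561000000/3274 = 10512.585.
A: Wₕ = 0.13646537; term = 0.13646537²·(1 − 0.17266667)·6118000000/1295 = 72788.892.
Sum = 821152.26.
SE = √(821152.26) = 906.2.

906.2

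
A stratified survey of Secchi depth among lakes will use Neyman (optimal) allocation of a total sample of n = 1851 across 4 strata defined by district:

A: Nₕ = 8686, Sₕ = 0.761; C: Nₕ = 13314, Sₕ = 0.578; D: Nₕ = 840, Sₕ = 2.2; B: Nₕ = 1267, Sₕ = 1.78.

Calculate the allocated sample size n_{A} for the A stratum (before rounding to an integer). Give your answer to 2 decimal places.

664.64

Neyman allocation: nₕ = n·NₕSₕ / Σⱼ NⱼSⱼ.
Σ NⱼSⱼ = 8686·0.761 + 13314·0.578 + 840·2.2 + 1267·1.78 = 18408.798.
n_{A} = 1851·8686·0.761 / 18408.798 = 664.64.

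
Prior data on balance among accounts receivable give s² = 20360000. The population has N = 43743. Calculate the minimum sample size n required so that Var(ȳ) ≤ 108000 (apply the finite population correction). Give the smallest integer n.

Without fpc, n₀ = s²/D = 20360000/108000 = 188.5185.
With fpc, (1 − n/N)·s²/n ≤ D requires n ≥ n₀/(1 + n₀/N) = 188.5185/(1 + 188.5185/43743) = 187.7095.
Rounding up, n = 188.

188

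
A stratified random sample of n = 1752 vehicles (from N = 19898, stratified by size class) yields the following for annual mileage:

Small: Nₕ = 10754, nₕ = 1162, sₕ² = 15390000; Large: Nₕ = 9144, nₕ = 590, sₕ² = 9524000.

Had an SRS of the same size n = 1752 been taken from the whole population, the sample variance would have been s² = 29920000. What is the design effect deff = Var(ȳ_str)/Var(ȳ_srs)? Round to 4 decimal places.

Var(ȳ_str) = Σ Wₕ²(1−fₕ)sₕ²/nₕ with Wₕ = Nₕ/19898:
  Small: (10754/19898)²·(1−1162/10754)·15390000/1162 = 3450.5859
  Large: (9144/19898)²·(1−590/9144)·9524000/590 = 3188.9961
  → Var(ȳ_str) = 6639.582.
Var(ȳ_srs) = (1 − 1752/19898)·29920000/1752 = 15573.957.
deff = 6639.582 / 15573.957 = 0.4263.

0.4263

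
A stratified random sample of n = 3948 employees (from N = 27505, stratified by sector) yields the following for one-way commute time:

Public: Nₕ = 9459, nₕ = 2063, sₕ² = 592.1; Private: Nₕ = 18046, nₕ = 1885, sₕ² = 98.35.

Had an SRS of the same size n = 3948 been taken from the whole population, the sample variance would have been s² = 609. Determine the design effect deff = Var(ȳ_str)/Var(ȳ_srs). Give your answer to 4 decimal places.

0.3531

Var(ȳ_str) = Σ Wₕ²(1−fₕ)sₕ²/nₕ with Wₕ = Nₕ/27505:
  Public: (9459/27505)²·(1−2063/9459)·592.1/2063 = 0.02654084
  Private: (18046/27505)²·(1−1885/18046)·98.35/1885 = 0.020113558
  → Var(ȳ_str) = 0.046654398.
Var(ȳ_srs) = (1 − 3948/27505)·609/3948 = 0.13211389.
deff = 0.046654398 / 0.13211389 = 0.3531.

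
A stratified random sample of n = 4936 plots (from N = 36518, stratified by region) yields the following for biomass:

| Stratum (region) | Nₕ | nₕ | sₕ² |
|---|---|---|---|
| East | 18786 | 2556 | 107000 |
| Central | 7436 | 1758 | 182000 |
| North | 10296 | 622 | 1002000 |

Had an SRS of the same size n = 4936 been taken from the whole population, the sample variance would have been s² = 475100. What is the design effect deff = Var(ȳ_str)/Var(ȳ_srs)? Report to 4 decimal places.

1.5998

Var(ȳ_str) = Σ Wₕ²(1−fₕ)sₕ²/nₕ with Wₕ = Nₕ/36518:
  East: (18786/36518)²·(1−2556/18786)·107000/2556 = 9.5710988
  Central: (7436/36518)²·(1−1758/7436)·182000/1758 = 3.2777311
  North: (10296/36518)²·(1−622/10296)·1002000/622 = 120.32004
  → Var(ȳ_str) = 133.16887.
Var(ȳ_srs) = (1 − 4936/36518)·475100/4936 = 83.242003.
deff = 133.16887 / 83.242003 = 1.5998.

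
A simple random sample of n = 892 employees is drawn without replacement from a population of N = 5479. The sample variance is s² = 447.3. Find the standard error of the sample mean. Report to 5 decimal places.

Under SRS without replacement, Var(ȳ) = (1 − f)·s²/n with f = n/N = 892/5479 = 0.16280343.
Var(ȳ) = (1 − 0.16280343)·447.3/892 = 0.83719657·0.5014574 = 0.41981841.
SE(ȳ) = √(0.41981841) = 0.64793.

0.64793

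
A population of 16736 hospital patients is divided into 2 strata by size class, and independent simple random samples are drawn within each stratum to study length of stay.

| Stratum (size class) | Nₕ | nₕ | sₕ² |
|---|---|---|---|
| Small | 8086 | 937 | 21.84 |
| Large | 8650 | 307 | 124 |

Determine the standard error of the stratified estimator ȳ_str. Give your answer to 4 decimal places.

0.3300

Var(ȳ_str) = Σₕ Wₕ²(1 − fₕ)sₕ²/nₕ with Wₕ = Nₕ/N, N = 16736.
Small: Wₕ = 0.48315010; term = 0.48315010²·(1 − 0.11587930)·21.84/937 = 0.0048104836.
Large: Wₕ = 0.51684990; term = 0.51684990²·(1 − 0.03549133)·124/307 = 0.10406827.
Sum = 0.10887875.
SE = √(0.10887875) = 0.3300.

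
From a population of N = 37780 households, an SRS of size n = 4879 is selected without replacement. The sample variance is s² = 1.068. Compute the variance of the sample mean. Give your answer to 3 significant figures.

Under SRS without replacement, Var(ȳ) = (1 − f)·s²/n with f = n/N = 4879/37780 = 0.12914240.
Var(ȳ) = (1 − 0.12914240)·1.068/4879 = 0.87085760·2.1889732 × 10^-4 = 1.9062839 × 10^-4.

1.91 × 10^-4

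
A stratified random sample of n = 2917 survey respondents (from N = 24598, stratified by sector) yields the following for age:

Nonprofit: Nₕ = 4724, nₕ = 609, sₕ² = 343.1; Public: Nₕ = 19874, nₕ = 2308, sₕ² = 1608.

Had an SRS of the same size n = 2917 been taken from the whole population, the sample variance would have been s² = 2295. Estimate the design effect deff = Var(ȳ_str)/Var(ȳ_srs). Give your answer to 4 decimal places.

0.6058

Var(ȳ_str) = Σ Wₕ²(1−fₕ)sₕ²/nₕ with Wₕ = Nₕ/24598:
  Nonprofit: (4724/24598)²·(1−609/4724)·343.1/609 = 0.018100208
  Public: (19874/24598)²·(1−2308/19874)·1608/2308 = 0.40198404
  → Var(ȳ_str) = 0.42008425.
Var(ȳ_srs) = (1 − 2917/24598)·2295/2917 = 0.69346696.
deff = 0.42008425 / 0.69346696 = 0.6058.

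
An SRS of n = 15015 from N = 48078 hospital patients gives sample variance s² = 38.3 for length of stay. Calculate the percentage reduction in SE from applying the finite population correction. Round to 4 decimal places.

17.0726

f = n/N = 15015/48078 = 0.31230500.
SE_no-fpc = √(s²/n) = 0.050505273; SE_fpc = √((1−f)s²/n) = 0.041882698.
Ratio = √(1−f) = 0.82927378. Reduction = 100·(1 − 0.82927378) = 17.0726%.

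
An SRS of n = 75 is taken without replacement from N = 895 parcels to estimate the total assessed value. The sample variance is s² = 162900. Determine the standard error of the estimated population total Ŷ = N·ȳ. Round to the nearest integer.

39925

Var(Ŷ) = N²·Var(ȳ) = N²·(1 − n/N)·s²/n.
f = 75/895 = 0.08379888; Var(ȳ) = 0.91620112·162900/75 = 1989.9888.
Var(Ŷ) = 895² · 1989.9888 = 1.5940308 × 10^9.
SE(Ŷ) = √(1.5940308 × 10^9) = 39925.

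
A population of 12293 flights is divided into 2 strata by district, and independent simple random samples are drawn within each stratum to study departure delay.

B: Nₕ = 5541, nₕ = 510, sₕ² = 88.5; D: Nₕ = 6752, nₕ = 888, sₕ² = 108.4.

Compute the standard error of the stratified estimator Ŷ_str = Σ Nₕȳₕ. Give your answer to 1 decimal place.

3109.8

Var(Ŷ_str) = Σₕ Nₕ²(1 − fₕ)sₕ²/nₕ.
B: 5541²·(1 − 510/5541)·88.5/510 = 4.8374397 × 10^6.
D: 6752²·(1 − 888/6752)·108.4/888 = 4.8332884 × 10^6.
Sum = 9.6707281 × 10^6.
SE = √(9.6707281 × 10^6) = 3109.8.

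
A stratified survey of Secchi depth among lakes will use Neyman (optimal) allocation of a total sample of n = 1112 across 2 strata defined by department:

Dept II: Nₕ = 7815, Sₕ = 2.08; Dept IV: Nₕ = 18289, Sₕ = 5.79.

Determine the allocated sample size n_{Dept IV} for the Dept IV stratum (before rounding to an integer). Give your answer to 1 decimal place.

Neyman allocation: nₕ = n·NₕSₕ / Σⱼ NⱼSⱼ.
Σ NⱼSⱼ = 7815·2.08 + 18289·5.79 = 122148.51.
n_{Dept IV} = 1112·18289·5.79 / 122148.51 = 964.0.

964.0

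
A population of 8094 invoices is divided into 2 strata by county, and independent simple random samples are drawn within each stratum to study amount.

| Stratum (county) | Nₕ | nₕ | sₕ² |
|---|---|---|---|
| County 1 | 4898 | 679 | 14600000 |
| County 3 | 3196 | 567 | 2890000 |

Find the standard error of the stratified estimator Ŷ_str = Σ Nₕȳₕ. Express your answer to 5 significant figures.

697970

Var(Ŷ_str) = Σₕ Nₕ²(1 − fₕ)sₕ²/nₕ.
County 1: 4898²·(1 − 679/4898)·14600000/679 = 4.4433588 × 10^11.
County 3: 3196²·(1 − 567/3196)·2890000/567 = 4.2826456 × 10^10.
Sum = 4.8716234 × 10^11.
SE = √(4.8716234 × 10^11) = 697970.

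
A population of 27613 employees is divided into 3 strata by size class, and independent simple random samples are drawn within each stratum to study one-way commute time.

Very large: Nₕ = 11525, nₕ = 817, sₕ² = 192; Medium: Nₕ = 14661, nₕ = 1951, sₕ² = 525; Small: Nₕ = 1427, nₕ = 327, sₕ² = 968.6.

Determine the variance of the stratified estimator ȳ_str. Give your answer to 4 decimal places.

0.1099

Var(ȳ_str) = Σₕ Wₕ²(1 − fₕ)sₕ²/nₕ with Wₕ = Nₕ/N, N = 27613.
Very large: Wₕ = 0.41737587; term = 0.41737587²·(1 − 0.07088937)·192/817 = 0.038036564.
Medium: Wₕ = 0.53094557; term = 0.53094557²·(1 − 0.13307414)·525/1951 = 0.06576336.
Small: Wₕ = 0.05167856; term = 0.05167856²·(1 − 0.22915207)·968.6/327 = 0.0060979827.
Sum = 0.10989791.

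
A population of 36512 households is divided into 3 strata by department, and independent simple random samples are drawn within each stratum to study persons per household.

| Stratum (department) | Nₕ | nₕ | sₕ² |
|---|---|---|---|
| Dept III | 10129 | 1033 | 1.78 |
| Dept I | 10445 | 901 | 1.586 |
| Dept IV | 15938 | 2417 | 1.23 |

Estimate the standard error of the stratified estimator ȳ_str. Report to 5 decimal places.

0.01825

Var(ȳ_str) = Σₕ Wₕ²(1 − fₕ)sₕ²/nₕ with Wₕ = Nₕ/N, N = 36512.
Dept III: Wₕ = 0.27741564; term = 0.27741564²·(1 − 0.10198440)·1.78/1033 = 1.190873 × 10^-4.
Dept I: Wₕ = 0.28607033; term = 0.28607033²·(1 − 0.08626137)·1.586/901 = 1.3162731 × 10^-4.
Dept IV: Wₕ = 0.43651402; term = 0.43651402²·(1 − 0.15165014)·1.23/2417 = 8.2262111 × 10^-5.
Sum = 3.3297672 × 10^-4.
SE = √(3.3297672 × 10^-4) = 0.01825.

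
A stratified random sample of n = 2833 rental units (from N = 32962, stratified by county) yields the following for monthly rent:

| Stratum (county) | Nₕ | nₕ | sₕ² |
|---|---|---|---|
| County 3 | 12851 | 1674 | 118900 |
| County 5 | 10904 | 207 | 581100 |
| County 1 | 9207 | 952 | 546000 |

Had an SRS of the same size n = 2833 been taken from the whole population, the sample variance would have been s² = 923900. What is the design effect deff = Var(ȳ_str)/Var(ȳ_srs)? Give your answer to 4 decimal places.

Var(ȳ_str) = Σ Wₕ²(1−fₕ)sₕ²/nₕ with Wₕ = Nₕ/32962:
  County 3: (12851/32962)²·(1−1674/12851)·118900/1674 = 9.3899108
  County 5: (10904/32962)²·(1−207/10904)·581100/207 = 301.37086
  County 1: (9207/32962)²·(1−952/9207)·546000/952 = 40.120266
  → Var(ȳ_str) = 350.88104.
Var(ȳ_srs) = (1 − 2833/32962)·923900/2833 = 298.09147.
deff = 350.88104 / 298.09147 = 1.1771.

1.1771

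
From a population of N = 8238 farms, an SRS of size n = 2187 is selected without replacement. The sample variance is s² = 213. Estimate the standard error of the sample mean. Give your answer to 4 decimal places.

Under SRS without replacement, Var(ȳ) = (1 − f)·s²/n with f = n/N = 2187/8238 = 0.26547706.
Var(ȳ) = (1 − 0.26547706)·213/2187 = 0.73452294·0.09739369 = 0.0715379.
SE(ȳ) = √(0.0715379) = 0.2675.

0.2675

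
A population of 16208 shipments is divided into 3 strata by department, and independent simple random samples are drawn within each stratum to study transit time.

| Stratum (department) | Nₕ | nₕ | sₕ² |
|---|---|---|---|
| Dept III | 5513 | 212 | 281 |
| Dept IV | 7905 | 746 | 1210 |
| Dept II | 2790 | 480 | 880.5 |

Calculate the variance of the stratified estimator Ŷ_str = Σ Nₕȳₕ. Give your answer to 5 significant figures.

1.4235 × 10^8

Var(Ŷ_str) = Σₕ Nₕ²(1 − fₕ)sₕ²/nₕ.
Dept III: 5513²·(1 − 212/5513)·281/212 = 3.8736132 × 10^7.
Dept IV: 7905²·(1 − 746/7905)·1210/746 = 9.1791143 × 10^7.
Dept II: 2790²·(1 − 480/2790)·880.5/480 = 1.1822363 × 10^7.
Sum = 1.4234964 × 10^8.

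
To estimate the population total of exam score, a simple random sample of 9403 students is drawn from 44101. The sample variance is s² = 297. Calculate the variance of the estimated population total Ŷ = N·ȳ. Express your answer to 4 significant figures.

4.833 × 10^7

Var(Ŷ) = N²·Var(ȳ) = N²·(1 − n/N)·s²/n.
f = 9403/44101 = 0.21321512; Var(ȳ) = 0.78678488·297/9403 = 0.024851123.
Var(Ŷ) = 44101² · 0.024851123 = 4.8332904 × 10^7.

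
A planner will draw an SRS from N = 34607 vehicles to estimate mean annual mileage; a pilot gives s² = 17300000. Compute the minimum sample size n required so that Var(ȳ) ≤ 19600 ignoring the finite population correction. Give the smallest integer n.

883

Without fpc, n₀ = s²/D = 17300000/19600 = 882.6531.
Rounding up, n = 883.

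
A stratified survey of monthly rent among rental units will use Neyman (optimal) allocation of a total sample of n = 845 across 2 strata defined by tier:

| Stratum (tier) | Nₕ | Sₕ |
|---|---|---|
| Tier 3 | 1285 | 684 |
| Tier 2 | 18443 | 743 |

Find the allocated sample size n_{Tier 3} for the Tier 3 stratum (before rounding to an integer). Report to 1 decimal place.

50.9

Neyman allocation: nₕ = n·NₕSₕ / Σⱼ NⱼSⱼ.
Σ NⱼSⱼ = 1285·684 + 18443·743 = 1.4582089 × 10^7.
n_{Tier 3} = 845·1285·684 / (1.4582089 × 10^7) = 50.9.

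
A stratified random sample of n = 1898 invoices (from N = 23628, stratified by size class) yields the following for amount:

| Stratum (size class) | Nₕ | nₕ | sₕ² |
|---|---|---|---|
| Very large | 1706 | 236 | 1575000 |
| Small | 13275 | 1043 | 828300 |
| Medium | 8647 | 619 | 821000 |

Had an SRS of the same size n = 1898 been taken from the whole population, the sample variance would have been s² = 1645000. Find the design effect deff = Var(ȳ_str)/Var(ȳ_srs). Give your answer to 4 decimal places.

0.5343

Var(ȳ_str) = Σ Wₕ²(1−fₕ)sₕ²/nₕ with Wₕ = Nₕ/23628:
  Very large: (1706/23628)²·(1−236/1706)·1575000/236 = 29.978575
  Small: (13275/23628)²·(1−1043/13275)·828300/1043 = 230.98375
  Medium: (8647/23628)²·(1−619/8647)·821000/619 = 164.91927
  → Var(ȳ_str) = 425.8816.
Var(ȳ_srs) = (1 − 1898/23628)·1645000/1898 = 797.081.
deff = 425.8816 / 797.081 = 0.5343.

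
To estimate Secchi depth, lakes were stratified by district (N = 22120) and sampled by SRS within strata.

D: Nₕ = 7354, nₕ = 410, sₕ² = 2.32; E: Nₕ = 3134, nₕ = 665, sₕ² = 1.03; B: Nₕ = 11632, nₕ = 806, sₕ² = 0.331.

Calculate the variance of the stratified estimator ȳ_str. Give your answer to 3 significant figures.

Var(ȳ_str) = Σₕ Wₕ²(1 − fₕ)sₕ²/nₕ with Wₕ = Nₕ/N, N = 22120.
D: Wₕ = 0.33245931; term = 0.33245931²·(1 − 0.05575197)·2.32/410 = 5.9056434 × 10^-4.
E: Wₕ = 0.14168174; term = 0.14168174²·(1 − 0.21218890)·1.03/665 = 2.4494322 × 10^-5.
B: Wₕ = 0.52585895; term = 0.52585895²·(1 − 0.06929161)·0.331/806 = 1.0569273 × 10^-4.
Sum = 7.2075139 × 10^-4.

7.21 × 10^-4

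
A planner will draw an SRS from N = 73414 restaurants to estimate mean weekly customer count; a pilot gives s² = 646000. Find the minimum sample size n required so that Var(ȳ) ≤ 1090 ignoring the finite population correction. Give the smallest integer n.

Without fpc, n₀ = s²/D = 646000/1090 = 592.6606.
Rounding up, n = 593.

593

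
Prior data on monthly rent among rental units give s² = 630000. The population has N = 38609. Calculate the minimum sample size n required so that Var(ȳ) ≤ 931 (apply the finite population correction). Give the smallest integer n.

Without fpc, n₀ = s²/D = 630000/931 = 676.6917.
With fpc, (1 − n/N)·s²/n ≤ D requires n ≥ n₀/(1 + n₀/N) = 676.6917/(1 + 676.6917/38609) = 665.0358.
Rounding up, n = 666.

666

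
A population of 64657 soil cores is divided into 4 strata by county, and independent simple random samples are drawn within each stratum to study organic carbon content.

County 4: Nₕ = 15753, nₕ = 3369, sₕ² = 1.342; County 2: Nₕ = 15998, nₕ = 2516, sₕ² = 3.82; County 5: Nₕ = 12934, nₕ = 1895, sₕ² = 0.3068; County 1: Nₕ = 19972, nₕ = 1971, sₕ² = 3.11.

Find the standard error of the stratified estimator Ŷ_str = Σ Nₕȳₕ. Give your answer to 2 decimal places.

997.78

Var(Ŷ_str) = Σₕ Nₕ²(1 − fₕ)sₕ²/nₕ.
County 4: 15753²·(1 − 3369/15753)·1.342/3369 = 77709.787.
County 2: 15998²·(1 − 2516/15998)·3.82/2516 = 327470.92.
County 5: 12934²·(1 − 1895/12934)·0.3068/1895 = 23115.789.
County 1: 19972²·(1 − 1971/19972)·3.11/1971 = 567272.79.
Sum = 995569.29.
SE = √(995569.29) = 997.78.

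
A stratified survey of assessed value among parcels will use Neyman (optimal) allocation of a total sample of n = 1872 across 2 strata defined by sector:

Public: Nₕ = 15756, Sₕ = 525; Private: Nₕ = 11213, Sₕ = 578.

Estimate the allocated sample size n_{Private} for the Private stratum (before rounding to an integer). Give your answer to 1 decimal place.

Neyman allocation: nₕ = n·NₕSₕ / Σⱼ NⱼSⱼ.
Σ NⱼSⱼ = 15756·525 + 11213·578 = 1.4753014 × 10^7.
n_{Private} = 1872·11213·578 / (1.4753014 × 10^7) = 822.4.

822.4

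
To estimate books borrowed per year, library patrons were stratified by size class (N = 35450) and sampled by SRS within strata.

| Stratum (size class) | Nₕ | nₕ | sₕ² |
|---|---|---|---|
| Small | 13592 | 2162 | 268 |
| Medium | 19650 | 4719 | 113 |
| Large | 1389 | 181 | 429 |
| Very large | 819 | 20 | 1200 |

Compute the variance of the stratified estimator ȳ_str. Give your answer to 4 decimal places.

Var(ȳ_str) = Σₕ Wₕ²(1 − fₕ)sₕ²/nₕ with Wₕ = Nₕ/N, N = 35450.
Small: Wₕ = 0.38341326; term = 0.38341326²·(1 − 0.15906416)·268/2162 = 0.015324144.
Medium: Wₕ = 0.55430183; term = 0.55430183²·(1 − 0.24015267)·113/4719 = 0.0055904586.
Large: Wₕ = 0.03918195; term = 0.03918195²·(1 − 0.13030958)·429/181 = 0.0031645752.
Very large: Wₕ = 0.02310296; term = 0.02310296²·(1 − 0.02442002)·1200/20 = 0.031242764.
Sum = 0.055321942.

0.0553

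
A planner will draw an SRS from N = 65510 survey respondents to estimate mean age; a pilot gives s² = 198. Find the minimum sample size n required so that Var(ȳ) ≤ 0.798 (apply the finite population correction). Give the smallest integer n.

Without fpc, n₀ = s²/D = 198/0.798 = 248.1203.
With fpc, (1 − n/N)·s²/n ≤ D requires n ≥ n₀/(1 + n₀/N) = 248.1203/(1 + 248.1203/65510) = 247.1841.
Rounding up, n = 248.

248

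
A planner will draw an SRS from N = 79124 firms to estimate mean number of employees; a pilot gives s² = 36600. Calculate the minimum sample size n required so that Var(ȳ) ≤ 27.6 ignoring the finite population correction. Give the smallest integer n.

1327

Without fpc, n₀ = s²/D = 36600/27.6 = 1326.0870.
Rounding up, n = 1327.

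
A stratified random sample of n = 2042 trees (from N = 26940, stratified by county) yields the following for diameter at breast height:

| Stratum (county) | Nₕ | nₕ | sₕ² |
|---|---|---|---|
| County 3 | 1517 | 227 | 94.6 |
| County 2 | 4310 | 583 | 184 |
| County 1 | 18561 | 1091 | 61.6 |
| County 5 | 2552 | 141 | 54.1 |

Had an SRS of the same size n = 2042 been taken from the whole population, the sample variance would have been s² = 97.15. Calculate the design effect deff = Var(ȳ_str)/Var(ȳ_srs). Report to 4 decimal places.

Var(ȳ_str) = Σ Wₕ²(1−fₕ)sₕ²/nₕ with Wₕ = Nₕ/26940:
  County 3: (1517/26940)²·(1−227/1517)·94.6/227 = 0.0011236871
  County 2: (4310/26940)²·(1−583/4310)·184/583 = 0.0069853915
  County 1: (18561/26940)²·(1−1091/18561)·61.6/1091 = 0.025226387
  County 5: (2552/26940)²·(1−141/2552)·54.1/141 = 0.0032528261
  → Var(ȳ_str) = 0.036588292.
Var(ȳ_srs) = (1 − 2042/26940)·97.15/2042 = 0.043969744.
deff = 0.036588292 / 0.043969744 = 0.8321.

0.8321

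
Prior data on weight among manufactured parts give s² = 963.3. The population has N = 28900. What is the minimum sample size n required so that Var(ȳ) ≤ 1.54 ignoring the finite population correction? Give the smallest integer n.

626

Without fpc, n₀ = s²/D = 963.3/1.54 = 625.5195.
Rounding up, n = 626.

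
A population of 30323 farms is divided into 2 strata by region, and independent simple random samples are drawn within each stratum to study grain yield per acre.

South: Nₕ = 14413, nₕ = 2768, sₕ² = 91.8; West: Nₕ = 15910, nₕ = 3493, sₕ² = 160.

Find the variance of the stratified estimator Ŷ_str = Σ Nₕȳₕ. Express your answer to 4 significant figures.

1.462 × 10^7

Var(Ŷ_str) = Σₕ Nₕ²(1 − fₕ)sₕ²/nₕ.
South: 14413²·(1 − 2768/14413)·91.8/2768 = 5.5663495 × 10^6.
West: 15910²·(1 − 3493/15910)·160/3493 = 9.0491598 × 10^6.
Sum = 1.4615509 × 10^7.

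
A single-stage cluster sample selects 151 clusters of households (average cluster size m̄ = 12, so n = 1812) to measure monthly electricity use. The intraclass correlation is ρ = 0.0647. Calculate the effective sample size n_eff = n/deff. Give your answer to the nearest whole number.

deff = 1 + (12 − 1)·0.0647 = 1 + 0.7117 = 1.7117.
n_eff = 1812 / 1.7117 = 1059.

1059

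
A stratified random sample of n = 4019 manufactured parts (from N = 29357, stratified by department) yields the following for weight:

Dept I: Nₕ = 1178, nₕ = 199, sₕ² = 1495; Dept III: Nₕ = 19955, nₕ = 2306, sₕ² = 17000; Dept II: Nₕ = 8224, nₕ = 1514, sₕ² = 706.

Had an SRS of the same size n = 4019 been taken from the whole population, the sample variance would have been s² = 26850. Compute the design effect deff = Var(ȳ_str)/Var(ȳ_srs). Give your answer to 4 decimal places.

Var(ȳ_str) = Σ Wₕ²(1−fₕ)sₕ²/nₕ with Wₕ = Nₕ/29357:
  Dept I: (1178/29357)²·(1−199/1178)·1495/199 = 0.010052932
  Dept III: (19955/29357)²·(1−2306/19955)·17000/2306 = 3.0125767
  Dept II: (8224/29357)²·(1−1514/8224)·706/1514 = 0.029858027
  → Var(ȳ_str) = 3.0524877.
Var(ȳ_srs) = (1 − 4019/29357)·26850/4019 = 5.7661634.
deff = 3.0524877 / 5.7661634 = 0.5294.

0.5294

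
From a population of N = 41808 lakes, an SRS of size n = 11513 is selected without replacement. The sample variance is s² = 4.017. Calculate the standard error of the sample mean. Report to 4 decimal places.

0.0159

Under SRS without replacement, Var(ȳ) = (1 − f)·s²/n with f = n/N = 11513/41808 = 0.27537792.
Var(ȳ) = (1 − 0.27537792)·4.017/11513 = 0.72462208·3.4890993 × 10^-4 = 2.5282784 × 10^-4.
SE(ȳ) = √(2.5282784 × 10^-4) = 0.0159.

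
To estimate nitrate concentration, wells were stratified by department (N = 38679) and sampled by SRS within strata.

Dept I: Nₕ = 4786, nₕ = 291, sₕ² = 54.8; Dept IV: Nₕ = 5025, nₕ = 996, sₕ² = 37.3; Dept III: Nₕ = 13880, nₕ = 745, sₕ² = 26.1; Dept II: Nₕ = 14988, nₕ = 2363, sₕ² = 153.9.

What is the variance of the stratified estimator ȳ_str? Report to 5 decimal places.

Var(ȳ_str) = Σₕ Wₕ²(1 − fₕ)sₕ²/nₕ with Wₕ = Nₕ/N, N = 38679.
Dept I: Wₕ = 0.12373639; term = 0.12373639²·(1 − 0.06080234)·54.8/291 = 0.0027079428.
Dept IV: Wₕ = 0.12991546; term = 0.12991546²·(1 − 0.19820896)·37.3/996 = 5.0679504 × 10^-4.
Dept III: Wₕ = 0.35885106; term = 0.35885106²·(1 − 0.05367435)·26.1/745 = 0.0042692669.
Dept II: Wₕ = 0.38749709; term = 0.38749709²·(1 − 0.15765946)·153.9/2363 = 0.0082375771.
Sum = 0.015721582.

0.01572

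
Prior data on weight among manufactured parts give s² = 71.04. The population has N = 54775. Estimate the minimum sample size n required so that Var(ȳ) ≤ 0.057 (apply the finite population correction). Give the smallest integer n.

Without fpc, n₀ = s²/D = 71.04/0.057 = 1246.3158.
With fpc, (1 − n/N)·s²/n ≤ D requires n ≥ n₀/(1 + n₀/N) = 1246.3158/(1 + 1246.3158/54775) = 1218.5888.
Rounding up, n = 1219.

1219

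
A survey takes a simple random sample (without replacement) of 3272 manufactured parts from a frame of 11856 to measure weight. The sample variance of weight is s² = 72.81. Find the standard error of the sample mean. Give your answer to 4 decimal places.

0.1269

Under SRS without replacement, Var(ȳ) = (1 − f)·s²/n with f = n/N = 3272/11856 = 0.27597841.
Var(ȳ) = (1 − 0.27597841)·72.81/3272 = 0.72402159·0.022252445 = 0.016111251.
SE(ȳ) = √(0.016111251) = 0.1269.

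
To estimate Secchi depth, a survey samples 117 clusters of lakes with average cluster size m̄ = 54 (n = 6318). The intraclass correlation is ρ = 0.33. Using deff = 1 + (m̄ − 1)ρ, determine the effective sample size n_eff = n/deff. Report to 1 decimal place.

deff = 1 + (54 − 1)·0.33 = 1 + 17.49 = 18.49.
n_eff = 6318 / 18.49 = 341.7.

341.7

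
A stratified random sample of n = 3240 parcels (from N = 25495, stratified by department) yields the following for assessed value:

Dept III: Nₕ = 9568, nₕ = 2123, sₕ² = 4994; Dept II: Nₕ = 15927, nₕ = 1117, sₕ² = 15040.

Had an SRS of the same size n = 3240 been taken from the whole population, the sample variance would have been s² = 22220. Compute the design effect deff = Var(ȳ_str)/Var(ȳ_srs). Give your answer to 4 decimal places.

0.8593

Var(ȳ_str) = Σ Wₕ²(1−fₕ)sₕ²/nₕ with Wₕ = Nₕ/25495:
  Dept III: (9568/25495)²·(1−2123/9568)·4994/2123 = 0.25779493
  Dept II: (15927/25495)²·(1−1117/15927)·15040/1117 = 4.8862273
  → Var(ȳ_str) = 5.1440222.
Var(ȳ_srs) = (1 − 3240/25495)·22220/3240 = 5.9864813.
deff = 5.1440222 / 5.9864813 = 0.8593.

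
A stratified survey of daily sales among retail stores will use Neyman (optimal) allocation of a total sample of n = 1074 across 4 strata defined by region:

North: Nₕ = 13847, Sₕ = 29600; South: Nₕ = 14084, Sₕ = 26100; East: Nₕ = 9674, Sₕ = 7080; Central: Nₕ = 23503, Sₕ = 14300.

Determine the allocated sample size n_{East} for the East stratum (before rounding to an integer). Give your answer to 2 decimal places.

Neyman allocation: nₕ = n·NₕSₕ / Σⱼ NⱼSⱼ.
Σ NⱼSⱼ = 13847·29600 + 14084·26100 + 9674·7080 + 23503·14300 = 1.1820484 × 10^9.
n_{East} = 1074·9674·7080 / (1.1820484 × 10^9) = 62.23.

62.23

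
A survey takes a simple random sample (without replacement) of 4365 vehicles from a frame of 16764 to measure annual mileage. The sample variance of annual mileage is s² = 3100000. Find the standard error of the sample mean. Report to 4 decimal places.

22.9189

Under SRS without replacement, Var(ȳ) = (1 − f)·s²/n with f = n/N = 4365/16764 = 0.26037938.
Var(ȳ) = (1 − 0.26037938)·3100000/4365 = 0.73962062·710.19473 = 525.27466.
SE(ȳ) = √(525.27466) = 22.9189.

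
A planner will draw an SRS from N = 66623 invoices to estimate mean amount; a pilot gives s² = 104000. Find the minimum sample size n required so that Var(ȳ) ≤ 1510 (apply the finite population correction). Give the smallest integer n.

Without fpc, n₀ = s²/D = 104000/1510 = 68.8742.
With fpc, (1 − n/N)·s²/n ≤ D requires n ≥ n₀/(1 + n₀/N) = 68.8742/(1 + 68.8742/66623) = 68.8031.
Rounding up, n = 69.

69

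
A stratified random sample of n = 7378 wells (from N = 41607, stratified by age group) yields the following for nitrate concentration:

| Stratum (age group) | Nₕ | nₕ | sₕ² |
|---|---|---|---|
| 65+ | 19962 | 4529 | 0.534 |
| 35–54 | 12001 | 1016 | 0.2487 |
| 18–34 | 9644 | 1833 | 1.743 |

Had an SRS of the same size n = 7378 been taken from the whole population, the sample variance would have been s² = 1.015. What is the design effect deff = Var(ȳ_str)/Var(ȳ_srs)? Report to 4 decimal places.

Var(ȳ_str) = Σ Wₕ²(1−fₕ)sₕ²/nₕ with Wₕ = Nₕ/41607:
  65+: (19962/41607)²·(1−4529/19962)·0.534/4529 = 2.098266 × 10^-5
  35–54: (12001/41607)²·(1−1016/12001)·0.2487/1016 = 1.8640895 × 10^-5
  18–34: (9644/41607)²·(1−1833/9644)·1.743/1833 = 4.1377663 × 10^-5
  → Var(ȳ_str) = 8.1001218 × 10^-5.
Var(ȳ_srs) = (1 − 7378/41607)·1.015/7378 = 1.1317622 × 10^-4.
deff = (8.1001218 × 10^-5) / (1.1317622 × 10^-4) = 0.7157.

0.7157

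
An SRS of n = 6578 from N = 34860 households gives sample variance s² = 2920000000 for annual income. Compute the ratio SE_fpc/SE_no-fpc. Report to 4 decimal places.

f = n/N = 6578/34860 = 0.18869765.
SE_no-fpc = √(s²/n) = 666.26115; SE_fpc = √((1−f)s²/n) = 600.1169.
Ratio = √(1−f) = 0.90072324.

0.9007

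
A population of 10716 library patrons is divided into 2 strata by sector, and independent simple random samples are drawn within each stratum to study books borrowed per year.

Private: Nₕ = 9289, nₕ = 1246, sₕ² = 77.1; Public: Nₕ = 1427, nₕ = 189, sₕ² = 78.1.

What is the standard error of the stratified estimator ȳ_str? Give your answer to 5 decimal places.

Var(ȳ_str) = Σₕ Wₕ²(1 − fₕ)sₕ²/nₕ with Wₕ = Nₕ/N, N = 10716.
Private: Wₕ = 0.86683464; term = 0.86683464²·(1 − 0.13413715)·77.1/1246 = 0.040258534.
Public: Wₕ = 0.13316536; term = 0.13316536²·(1 − 0.13244569)·78.1/189 = 0.0063572375.
Sum = 0.046615772.
SE = √(0.046615772) = 0.21591.

0.21591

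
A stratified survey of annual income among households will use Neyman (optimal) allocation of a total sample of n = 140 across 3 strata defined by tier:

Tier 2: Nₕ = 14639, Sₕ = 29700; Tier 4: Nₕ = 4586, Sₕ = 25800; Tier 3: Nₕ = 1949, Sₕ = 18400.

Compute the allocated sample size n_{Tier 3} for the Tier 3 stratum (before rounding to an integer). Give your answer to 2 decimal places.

8.52

Neyman allocation: nₕ = n·NₕSₕ / Σⱼ NⱼSⱼ.
Σ NⱼSⱼ = 14639·29700 + 4586·25800 + 1949·18400 = 5.889587 × 10^8.
n_{Tier 3} = 140·1949·18400 / (5.889587 × 10^8) = 8.52.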